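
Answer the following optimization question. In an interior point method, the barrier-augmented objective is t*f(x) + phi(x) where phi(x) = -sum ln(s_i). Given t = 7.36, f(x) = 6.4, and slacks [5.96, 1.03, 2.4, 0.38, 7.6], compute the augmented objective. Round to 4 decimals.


Step 1: Compute log-barrier.
ln values: [1.7851, 0.0296, 0.8755, -0.9676, 2.0281]
phi = -(1.7851 + 0.0296 + 0.8755 - 0.9676 + 2.0281) = -3.7507
Step 2: Compute augmented objective.
t*f(x) = 7.36*6.4 = 47.104
Total = 47.104 - 3.7507 = 43.3533


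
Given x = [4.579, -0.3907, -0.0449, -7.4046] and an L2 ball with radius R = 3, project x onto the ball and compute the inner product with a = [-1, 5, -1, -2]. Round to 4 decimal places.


Step 1: Compute ||x|| (intermediates to 6 decimals).
||x|| = sqrt(4.579^2 + (-0.3907)^2 + (-0.0449)^2 + (-7.4046)^2) = 8.71493
Step 2: Project.
Since ||x|| > R, scale = R/||x|| = 3/8.71493 = 0.344237, proj(x) = scale * x
proj(x) = [1.576261, -0.134493, -0.015456, -2.548937]
Step 3: Dot product.
a^T * proj(x) = -1*1.576261 + 5*(-0.134493) - 1*(-0.015456) - 2*(-2.548937) = 2.8646


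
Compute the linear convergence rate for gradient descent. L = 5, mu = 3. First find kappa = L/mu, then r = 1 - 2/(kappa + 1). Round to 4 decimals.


Step 1: Compute the condition number.
kappa = L/mu = 5/3 = 1.6667
Step 2: Compute the convergence rate.
r = 1 - 2/(kappa + 1) = 1 - 2*mu/(L + mu) = (L - mu)/(L + mu) = 2/8 = 0.25


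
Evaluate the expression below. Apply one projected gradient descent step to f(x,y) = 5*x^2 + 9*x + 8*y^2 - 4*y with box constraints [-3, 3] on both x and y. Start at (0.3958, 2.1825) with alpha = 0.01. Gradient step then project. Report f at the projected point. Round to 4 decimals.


Step 1: Compute gradient at (0.3958, 2.1825).
grad_x = 2*5*0.3958 + 9 = 12.958
grad_y = 2*8*2.1825 - 4 = 30.92
Step 2: Gradient step.
x_raw = 0.3958 - 0.01*12.958 = 0.2662
y_raw = 2.1825 - 0.01*30.92 = 1.8733
Step 3: Project onto [-3, 3].
x_proj = clip(0.2662) = 0.2662
y_proj = clip(1.8733) = 1.8733
Step 4: Evaluate f.
f(0.2662, 1.8733) = 23.3312


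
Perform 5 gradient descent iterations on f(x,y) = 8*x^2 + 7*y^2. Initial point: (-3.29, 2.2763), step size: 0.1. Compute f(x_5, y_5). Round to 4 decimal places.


Gradient descent on f(x,y) = 8*x^2 + 7*y^2.
Starting point: (-3.29, 2.2763), alpha = 0.1
Step 1: grad_x = 2*8*-3.29 = -52.64, grad_y = 2*7*2.2763 = 31.8682
  x_1 = -3.29 - 0.1*-52.64 = 1.974
  y_1 = 2.2763 - 0.1*31.8682 = -0.9105
Step 2: grad_x = 2*8*1.974 = 31.584, grad_y = 2*7*-0.9105 = -12.7473
  x_2 = 1.974 - 0.1*31.584 = -1.1844
  y_2 = -0.9105 - 0.1*-12.7473 = 0.3642
Step 3: grad_x = 2*8*-1.1844 = -18.9504, grad_y = 2*7*0.3642 = 5.0989
  x_3 = -1.1844 - 0.1*-18.9504 = 0.7106
  y_3 = 0.3642 - 0.1*5.0989 = -0.1457
Step 4: grad_x = 2*8*0.7106 = 11.3702, grad_y = 2*7*-0.1457 = -2.0396
  x_4 = 0.7106 - 0.1*11.3702 = -0.4264
  y_4 = -0.1457 - 0.1*-2.0396 = 0.0583
Step 5: grad_x = 2*8*-0.4264 = -6.8221, grad_y = 2*7*0.0583 = 0.8158
  x_5 = -0.4264 - 0.1*-6.8221 = 0.2558
  y_5 = 0.0583 - 0.1*0.8158 = -0.0233
f(0.2558, -0.0233) = 8*0.2558^2 + 7*(-0.0233)^2 = 0.5274


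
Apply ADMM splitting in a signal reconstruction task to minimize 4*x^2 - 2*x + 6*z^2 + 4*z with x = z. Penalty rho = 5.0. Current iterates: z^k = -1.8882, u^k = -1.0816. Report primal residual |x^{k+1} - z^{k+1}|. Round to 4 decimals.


ADMM iteration with rho = 5.0, z^k = -1.8882, u^k = -1.0816
Step 1: x-update.
Minimize 4*x^2 - 2*x + (5.0/2)*(x + 1.8882 - 1.0816)^2
FOC: (2*4 + 5.0)*x = 2 + 5.0*(-1.8882 + 1.0816)
x^{k+1} = -0.1564
Step 2: z-update.
Minimize 6*z^2 + 4*z + (5.0/2)*(-0.1564 - z - 1.0816)^2
FOC: (2*6 + 5.0)*z = -4 + 5.0*(-0.1564 - 1.0816)
z^{k+1} = -0.5994
Step 3: u-update.
u^{k+1} = -1.0816 - 0.1564 + 0.5994 = -0.6386
Step 4: Primal residual = |-0.1564 + 0.5994| = 0.443


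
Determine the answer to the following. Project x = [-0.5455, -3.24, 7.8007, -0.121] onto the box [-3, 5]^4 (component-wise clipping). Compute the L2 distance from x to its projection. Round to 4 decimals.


Project each component onto [-3, 5].
clip(-0.5455) = -0.5455, clip(-3.24) = -3.0, clip(7.8007) = 5.0, clip(-0.121) = -0.121
Projection = [-0.5455, -3.0, 5.0, -0.121]
Squared diffs: [0.0, 0.0576, 7.8439, 0.0]
Distance = sqrt(7.9015) = 2.811


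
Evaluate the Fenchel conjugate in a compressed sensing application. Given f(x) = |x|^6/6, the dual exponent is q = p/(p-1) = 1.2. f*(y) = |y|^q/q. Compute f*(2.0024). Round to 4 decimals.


The conjugate exponent q satisfies 1/p + 1/q = 1.
p = 6, so q = 6/(6 - 1) = 1.2
|y|^q = 2.0024^1.2 = 2.3007
f*(2.0024) = 2.3007 / 1.2 = 1.9173


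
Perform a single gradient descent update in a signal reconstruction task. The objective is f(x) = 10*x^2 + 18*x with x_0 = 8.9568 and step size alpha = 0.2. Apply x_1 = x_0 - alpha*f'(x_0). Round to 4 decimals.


We compute the gradient at x_0 and apply the update.
f'(x) = 20*x + 18
f'(8.9568) = 20*8.9568 + 18 = 197.136
x_1 = 8.9568 - 0.2*197.136 = -30.4704


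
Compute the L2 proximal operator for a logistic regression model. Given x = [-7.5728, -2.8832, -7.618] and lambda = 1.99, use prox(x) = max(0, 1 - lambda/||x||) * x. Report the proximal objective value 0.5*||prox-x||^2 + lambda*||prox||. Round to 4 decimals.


Step 1: Compute ||x||.
||x|| = 11.1218
Step 2: Compute scaling factor.
scale = max(0, 1 - 1.99/11.1218) = 0.8211
Step 3: prox(x) = [-6.2178, -2.3673, -6.2549]
||prox(x)|| = 9.1318
Step 4: Proximal objective.
0.5*||prox-x||^2 = 1.9801
lambda*||prox|| = 18.1723
Total = 20.1523


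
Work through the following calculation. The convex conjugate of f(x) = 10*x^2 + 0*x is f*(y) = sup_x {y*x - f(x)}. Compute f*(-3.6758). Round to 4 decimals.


f*(y) = sup_x {y*x - a*x^2 - b*x} = sup_x {(y-b)*x - a*x^2}
FOC: (y - b) - 2a*x = 0 => x* = (y - b)/(2a)
x* = (-3.6758 - 0)/(2*10) = -0.1838
f*(-3.6758) = (y-b)^2/(4a) = (-3.6758 - 0)^2/(4*10)
= 13.5115/40 = 0.3378


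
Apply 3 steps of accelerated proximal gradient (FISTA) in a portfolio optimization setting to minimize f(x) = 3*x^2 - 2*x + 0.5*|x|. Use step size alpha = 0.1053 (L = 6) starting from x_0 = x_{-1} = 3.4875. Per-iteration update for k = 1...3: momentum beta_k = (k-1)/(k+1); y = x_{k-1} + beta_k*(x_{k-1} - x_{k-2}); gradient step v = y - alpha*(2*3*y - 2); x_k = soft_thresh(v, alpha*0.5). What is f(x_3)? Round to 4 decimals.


FISTA on f(x) = 3*x^2 - 2*x + 0.5*|x|
L = 6, alpha = 0.1053
Iteration 1: beta = 0.0, y = 3.4875 + 0.0*(3.4875 - 3.4875) = 3.4875
  grad(y) = 18.925, v = y - alpha*grad = 1.4947
  prox(v) = soft_thresh(1.4947, 0.0527) = 1.442
Iteration 2: beta = 0.3333, y = 1.442 + 0.3333*(1.442 - 3.4875) = 0.7602
  grad(y) = 2.5614, v = y - alpha*grad = 0.4905
  prox(v) = soft_thresh(0.4905, 0.0527) = 0.4379
Iteration 3: beta = 0.5, y = 0.4379 + 0.5*(0.4379 - 1.442) = -0.0642
  grad(y) = -2.3853, v = y - alpha*grad = 0.187
  prox(v) = soft_thresh(0.187, 0.0527) = 0.1343
f(x_3) = 3*0.1343^2 - 2*0.1343 + 0.5*|0.1343| = -0.1473


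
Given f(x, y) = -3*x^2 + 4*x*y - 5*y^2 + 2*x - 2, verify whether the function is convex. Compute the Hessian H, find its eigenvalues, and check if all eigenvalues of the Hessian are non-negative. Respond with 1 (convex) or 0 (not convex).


The Hessian of f(x,y) = -3*x^2 + 4*x*y - 5*y^2 + 2*x - 2 is:
H = [[-6, 4], [4, -10]]
Trace = -6 - 10 = -16
Determinant = -6*-10 - (4)^2 = 44
Discriminant = (-16)^2 - 4*44 = 80.0
Eigenvalues: lambda_1 = -12.4721, lambda_2 = -3.5279
The function is not convex.

0


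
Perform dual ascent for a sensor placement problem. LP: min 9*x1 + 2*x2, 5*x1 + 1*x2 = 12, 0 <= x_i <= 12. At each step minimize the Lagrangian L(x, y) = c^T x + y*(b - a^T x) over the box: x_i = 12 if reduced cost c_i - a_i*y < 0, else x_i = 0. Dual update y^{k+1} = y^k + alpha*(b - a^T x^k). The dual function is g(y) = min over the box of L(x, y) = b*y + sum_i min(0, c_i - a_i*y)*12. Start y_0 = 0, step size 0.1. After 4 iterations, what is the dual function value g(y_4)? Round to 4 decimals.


Dual ascent for LP: min 9*x1 + 2*x2, 5*x1 + 1*x2 = 12, 0 <= x_i <= 12
Step 1: y^k = 0.0, reduced costs: (9.0, 2.0)
  x^k = (0.0, 0.0), subgradient = b - a^T x = 12.0
  y^{k+1} = 0.0 + 0.1*12.0 = 1.2
Step 2: y^k = 1.2, reduced costs: (3.0, 0.8)
  x^k = (0.0, 0.0), subgradient = b - a^T x = 12.0
  y^{k+1} = 1.2 + 0.1*12.0 = 2.4
Step 3: y^k = 2.4, reduced costs: (-3.0, -0.4)
  x^k = (12.0, 12.0), subgradient = b - a^T x = -60.0
  y^{k+1} = 2.4 + 0.1*-60.0 = -3.6
Step 4: y^k = -3.6, reduced costs: (27.0, 5.6)
  x^k = (0.0, 0.0), subgradient = b - a^T x = 12.0
  y^{k+1} = -3.6 + 0.1*12.0 = -2.4
Dual objective at y_4 = -2.4: reduced costs (21.0, 4.4), box minimizer x = (0.0, 0.0)
g(y_4) = b*y + (c1 - a1*y)*x1 + (c2 - a2*y)*x2 = 12*(-2.4) + 21.0*0.0 + 4.4*0.0 = -28.8 + 0.0 + 0.0 = -28.8


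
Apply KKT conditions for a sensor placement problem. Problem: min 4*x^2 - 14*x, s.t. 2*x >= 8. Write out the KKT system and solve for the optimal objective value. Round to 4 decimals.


Step 1: Try lambda = 0 (constraint inactive).
x_unc = 14/(2*4) = 1.75
Check: 2*1.75 = 3.5 < 8 -- violated!
Step 2: Constraint must be active: 2*x = 8
x* = 8/2 = 4.0
lambda = (2*4*4.0 - 14)/2 = 9.0
Step 3: Compute optimal value.
f(x*) = 4*4.0^2 - 14*4.0 = 8.0


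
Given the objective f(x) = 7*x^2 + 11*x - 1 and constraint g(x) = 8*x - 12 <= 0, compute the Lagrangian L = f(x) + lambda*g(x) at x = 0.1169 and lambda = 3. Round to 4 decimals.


Step 1: Evaluate f(x).
f(0.1169) = 7*0.1169^2 + 11*0.1169 - 1 = 0.3816
Step 2: Evaluate g(x).
g(0.1169) = 8*0.1169 - 12 = -11.0648
Step 3: Compute Lagrangian.
L = 0.3816 + 3*-11.0648 = -32.8128


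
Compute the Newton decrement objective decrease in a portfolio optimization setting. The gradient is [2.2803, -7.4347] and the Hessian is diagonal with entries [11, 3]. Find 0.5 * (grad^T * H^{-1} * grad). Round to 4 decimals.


Step 1: H is diagonal, so H^(-1) * g = [0.2073, -2.4782].
Step 2: g^T H^(-1) g = sum_i g_i^2 / H_ii
  = (2.2803)^2/11 + (-7.4347)^2/3
  = 0.4727 + 18.4249 = 18.8976
Step 3: Objective decrease = 0.5 * g^T H^(-1) g = 9.4488


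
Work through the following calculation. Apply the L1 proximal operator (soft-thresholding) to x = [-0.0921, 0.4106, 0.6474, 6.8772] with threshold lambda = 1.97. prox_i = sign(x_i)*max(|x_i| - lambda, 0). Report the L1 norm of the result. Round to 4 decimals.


Soft-thresholding with lambda = 1.97:
prox(-0.0921) = sign(-0.0921)*max(|-0.0921| - 1.97, 0) = 0.0
prox(0.4106) = sign(0.4106)*max(|0.4106| - 1.97, 0) = 0.0
prox(0.6474) = sign(0.6474)*max(|0.6474| - 1.97, 0) = 0.0
prox(6.8772) = sign(6.8772)*max(|6.8772| - 1.97, 0) = 4.9072
prox(x) = [0.0, 0.0, 0.0, 4.9072]
||prox(x)||_1 = 0.0 + 0.0 + 0.0 + 4.9072 = 4.9072


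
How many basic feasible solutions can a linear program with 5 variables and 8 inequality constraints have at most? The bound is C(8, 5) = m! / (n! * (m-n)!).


Each vertex corresponds to some choice of n active constraints out of m, so the number of vertices is at most C(m, n) = m! / (n!(m-n)!).
m = 8, n = 5
Numerator: 8 * 7 * 6 * 5 * 4
Denominator: 5! = 120
C(8, 5) = 56


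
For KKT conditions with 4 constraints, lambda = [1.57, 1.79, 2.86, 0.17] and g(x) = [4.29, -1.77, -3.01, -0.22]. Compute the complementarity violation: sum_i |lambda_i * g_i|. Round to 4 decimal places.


KKT complementary slackness check:
lambda_1 * g_1 = 1.57 * 4.29 = 6.7353
lambda_2 * g_2 = 1.79 * -1.77 = -3.1683
lambda_3 * g_3 = 2.86 * -3.01 = -8.6086
lambda_4 * g_4 = 0.17 * -0.22 = -0.0374
Total violation = 6.7353 + 3.1683 + 8.6086 + 0.0374 = 18.5496


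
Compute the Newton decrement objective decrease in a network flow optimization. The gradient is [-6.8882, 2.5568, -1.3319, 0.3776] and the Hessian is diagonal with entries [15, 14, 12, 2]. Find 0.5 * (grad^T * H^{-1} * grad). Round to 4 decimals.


Step 1: H is diagonal, so H^(-1) * g = [-0.4592, 0.1826, -0.111, 0.1888].
Step 2: g^T H^(-1) g = sum_i g_i^2 / H_ii
  = (-6.8882)^2/15 + (2.5568)^2/14 + (-1.3319)^2/12 + (0.3776)^2/2
  = 3.1632 + 0.4669 + 0.1478 + 0.0713 = 3.8492
Step 3: Objective decrease = 0.5 * g^T H^(-1) g = 1.9246


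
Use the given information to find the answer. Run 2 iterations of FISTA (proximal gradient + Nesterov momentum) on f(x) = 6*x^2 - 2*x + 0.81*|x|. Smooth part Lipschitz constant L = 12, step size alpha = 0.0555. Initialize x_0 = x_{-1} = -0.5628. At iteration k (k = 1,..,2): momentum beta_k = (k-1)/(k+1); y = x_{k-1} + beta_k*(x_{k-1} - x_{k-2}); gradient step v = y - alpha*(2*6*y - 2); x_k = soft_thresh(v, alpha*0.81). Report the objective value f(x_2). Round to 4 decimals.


FISTA on f(x) = 6*x^2 - 2*x + 0.81*|x|
L = 12, alpha = 0.0555
Iteration 1: beta = 0.0, y = -0.5628 + 0.0*(-0.5628 + 0.5628) = -0.5628
  grad(y) = -8.7536, v = y - alpha*grad = -0.077
  prox(v) = soft_thresh(-0.077, 0.045) = -0.032
Iteration 2: beta = 0.3333, y = -0.032 + 0.3333*(-0.032 + 0.5628) = 0.1449
  grad(y) = -0.2611, v = y - alpha*grad = 0.1594
  prox(v) = soft_thresh(0.1594, 0.045) = 0.1144
f(x_2) = 6*0.1144^2 - 2*0.1144 + 0.81*|0.1144| = -0.0576


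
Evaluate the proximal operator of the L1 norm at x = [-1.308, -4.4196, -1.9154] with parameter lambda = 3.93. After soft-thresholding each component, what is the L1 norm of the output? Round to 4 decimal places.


Soft-thresholding with lambda = 3.93:
prox(-1.308) = sign(-1.308)*max(|-1.308| - 3.93, 0) = 0.0
prox(-4.4196) = sign(-4.4196)*max(|-4.4196| - 3.93, 0) = -0.4896
prox(-1.9154) = sign(-1.9154)*max(|-1.9154| - 3.93, 0) = 0.0
prox(x) = [0.0, -0.4896, 0.0]
||prox(x)||_1 = 0.0 + 0.4896 + 0.0 = 0.4896


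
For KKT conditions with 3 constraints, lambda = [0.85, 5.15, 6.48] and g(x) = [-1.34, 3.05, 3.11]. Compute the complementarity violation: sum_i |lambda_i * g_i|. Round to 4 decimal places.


KKT complementary slackness check:
lambda_1 * g_1 = 0.85 * -1.34 = -1.139
lambda_2 * g_2 = 5.15 * 3.05 = 15.7075
lambda_3 * g_3 = 6.48 * 3.11 = 20.1528
Total violation = 1.139 + 15.7075 + 20.1528 = 36.9993


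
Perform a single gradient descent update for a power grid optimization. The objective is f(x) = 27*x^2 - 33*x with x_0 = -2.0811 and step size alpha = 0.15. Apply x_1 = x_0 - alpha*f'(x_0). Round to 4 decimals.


We compute the gradient at x_0 and apply the update.
f'(x) = 54*x - 33
f'(-2.0811) = 54*-2.0811 - 33 = -145.3794
x_1 = -2.0811 - 0.15*-145.3794 = 19.7258


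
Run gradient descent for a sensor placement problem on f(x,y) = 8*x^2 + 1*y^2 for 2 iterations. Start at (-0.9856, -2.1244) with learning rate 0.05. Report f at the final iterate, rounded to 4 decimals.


Gradient descent on f(x,y) = 8*x^2 + 1*y^2.
Starting point: (-0.9856, -2.1244), alpha = 0.05
Step 1: grad_x = 2*8*-0.9856 = -15.7696, grad_y = 2*1*-2.1244 = -4.2488
  x_1 = -0.9856 - 0.05*-15.7696 = -0.1971
  y_1 = -2.1244 - 0.05*-4.2488 = -1.912
Step 2: grad_x = 2*8*-0.1971 = -3.1539, grad_y = 2*1*-1.912 = -3.8239
  x_2 = -0.1971 - 0.05*-3.1539 = -0.0394
  y_2 = -1.912 - 0.05*-3.8239 = -1.7208
f(-0.0394, -1.7208) = 8*(-0.0394)^2 + 1*(-1.7208)^2 = 2.9735


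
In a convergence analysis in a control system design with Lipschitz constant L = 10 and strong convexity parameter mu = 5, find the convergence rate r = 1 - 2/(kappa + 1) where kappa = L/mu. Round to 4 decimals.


Step 1: Compute the condition number.
kappa = L/mu = 10/5 = 2.0
Step 2: Compute the convergence rate.
r = 1 - 2/(kappa + 1) = 1 - 2*mu/(L + mu) = (L - mu)/(L + mu) = 5/15 = 0.3333


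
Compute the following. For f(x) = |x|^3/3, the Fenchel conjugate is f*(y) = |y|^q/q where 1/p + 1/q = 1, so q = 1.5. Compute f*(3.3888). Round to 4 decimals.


The conjugate exponent q satisfies 1/p + 1/q = 1.
p = 3, so q = 3/(3 - 1) = 1.5
|y|^q = 3.3888^1.5 = 6.2383
f*(3.3888) = 6.2383 / 1.5 = 4.1589


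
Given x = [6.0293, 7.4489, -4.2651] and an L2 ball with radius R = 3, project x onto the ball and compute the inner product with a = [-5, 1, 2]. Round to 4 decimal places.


Step 1: Compute ||x|| (intermediates to 6 decimals).
||x|| = sqrt(6.0293^2 + 7.4489^2 + (-4.2651)^2) = 10.489502
Step 2: Project.
Since ||x|| > R, scale = R/||x|| = 3/10.489502 = 0.286, proj(x) = scale * x
proj(x) = [1.72438, 2.130385, -1.219819]
Step 3: Dot product.
a^T * proj(x) = -5*1.72438 + 1*2.130385 + 2*(-1.219819) = -8.9312


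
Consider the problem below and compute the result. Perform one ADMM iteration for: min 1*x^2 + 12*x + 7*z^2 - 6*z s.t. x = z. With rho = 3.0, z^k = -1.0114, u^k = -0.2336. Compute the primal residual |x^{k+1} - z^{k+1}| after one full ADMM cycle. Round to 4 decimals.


ADMM iteration with rho = 3.0, z^k = -1.0114, u^k = -0.2336
Step 1: x-update.
Minimize 1*x^2 + 12*x + (3.0/2)*(x + 1.0114 - 0.2336)^2
FOC: (2*1 + 3.0)*x = -12 + 3.0*(-1.0114 + 0.2336)
x^{k+1} = -2.8667
Step 2: z-update.
Minimize 7*z^2 - 6*z + (3.0/2)*(-2.8667 - z - 0.2336)^2
FOC: (2*7 + 3.0)*z = 6 + 3.0*(-2.8667 - 0.2336)
z^{k+1} = -0.1942
Step 3: u-update.
u^{k+1} = -0.2336 - 2.8667 + 0.1942 = -2.9061
Step 4: Primal residual = |-2.8667 + 0.1942| = 2.6725


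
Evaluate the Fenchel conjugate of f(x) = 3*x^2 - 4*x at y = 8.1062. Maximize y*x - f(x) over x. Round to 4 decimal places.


f*(y) = sup_x {y*x - a*x^2 - b*x} = sup_x {(y-b)*x - a*x^2}
FOC: (y - b) - 2a*x = 0 => x* = (y - b)/(2a)
x* = (8.1062 + 4)/(2*3) = 2.0177
f*(8.1062) = (y-b)^2/(4a) = (8.1062 + 4)^2/(4*3)
= 146.5601/12 = 12.2133


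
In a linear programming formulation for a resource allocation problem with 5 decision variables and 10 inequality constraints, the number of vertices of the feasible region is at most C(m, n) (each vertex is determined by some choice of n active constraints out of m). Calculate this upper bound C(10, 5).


Each vertex corresponds to some choice of n active constraints out of m, so the number of vertices is at most C(m, n) = m! / (n!(m-n)!).
m = 10, n = 5
Numerator: 10 * 9 * 8 * 7 * 6
Denominator: 5! = 120
C(10, 5) = 252


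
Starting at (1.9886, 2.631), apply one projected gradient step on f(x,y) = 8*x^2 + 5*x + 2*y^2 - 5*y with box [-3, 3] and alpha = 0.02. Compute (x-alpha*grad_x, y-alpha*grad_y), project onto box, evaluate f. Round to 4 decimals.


Step 1: Compute gradient at (1.9886, 2.631).
grad_x = 2*8*1.9886 + 5 = 36.8176
grad_y = 2*2*2.631 - 5 = 5.524
Step 2: Gradient step.
x_raw = 1.9886 - 0.02*36.8176 = 1.2522
y_raw = 2.631 - 0.02*5.524 = 2.5205
Step 3: Project onto [-3, 3].
x_proj = clip(1.2522) = 1.2522
y_proj = clip(2.5205) = 2.5205
Step 4: Evaluate f.
f(1.2522, 2.5205) = 18.9097


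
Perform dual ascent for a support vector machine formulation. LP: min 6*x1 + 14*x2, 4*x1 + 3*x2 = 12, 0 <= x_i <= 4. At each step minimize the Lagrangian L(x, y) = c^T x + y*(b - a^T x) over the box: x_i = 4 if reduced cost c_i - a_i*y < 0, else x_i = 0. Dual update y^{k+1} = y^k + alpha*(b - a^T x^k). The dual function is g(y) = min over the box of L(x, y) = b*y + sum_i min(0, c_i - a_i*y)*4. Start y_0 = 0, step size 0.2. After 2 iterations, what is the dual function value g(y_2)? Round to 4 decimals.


Dual ascent for LP: min 6*x1 + 14*x2, 4*x1 + 3*x2 = 12, 0 <= x_i <= 4
Step 1: y^k = 0.0, reduced costs: (6.0, 14.0)
  x^k = (0.0, 0.0), subgradient = b - a^T x = 12.0
  y^{k+1} = 0.0 + 0.2*12.0 = 2.4
Step 2: y^k = 2.4, reduced costs: (-3.6, 6.8)
  x^k = (4.0, 0.0), subgradient = b - a^T x = -4.0
  y^{k+1} = 2.4 + 0.2*-4.0 = 1.6
Dual objective at y_2 = 1.6: reduced costs (-0.4, 9.2), box minimizer x = (4.0, 0.0)
g(y_2) = b*y + (c1 - a1*y)*x1 + (c2 - a2*y)*x2 = 12*1.6 + (-0.4)*4.0 + 9.2*0.0 = 19.2 - 1.6 + 0.0 = 17.6


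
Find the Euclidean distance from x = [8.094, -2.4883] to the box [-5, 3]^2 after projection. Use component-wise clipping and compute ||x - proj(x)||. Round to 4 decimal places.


Project each component onto [-5, 3].
clip(8.094) = 3.0, clip(-2.4883) = -2.4883
Projection = [3.0, -2.4883]
Squared diffs: [25.9488, 0.0]
Distance = sqrt(25.9488) = 5.094


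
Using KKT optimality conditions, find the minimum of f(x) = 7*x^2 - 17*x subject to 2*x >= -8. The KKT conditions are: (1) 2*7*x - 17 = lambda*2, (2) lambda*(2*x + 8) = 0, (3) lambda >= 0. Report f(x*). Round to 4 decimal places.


Step 1: Try lambda = 0 (constraint inactive).
Stationarity: 2*7*x - 17 = 0
x* = 17/(2*7) = 17/14 = 1.2143 (rounded; the exact value 17/14 is used below)
Check constraint: 2*1.2143 = 2.4286 >= -8 -- satisfied.
Step 2: Compute optimal value.
f(x*) = 7*(17/14)^2 - 17*(17/14) = -10.3214


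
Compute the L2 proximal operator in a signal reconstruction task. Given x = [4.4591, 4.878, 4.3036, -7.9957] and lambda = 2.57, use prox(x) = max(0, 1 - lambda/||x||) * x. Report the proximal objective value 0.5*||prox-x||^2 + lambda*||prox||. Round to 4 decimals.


Step 1: Compute ||x||.
||x|| = 11.2308
Step 2: Compute scaling factor.
scale = max(0, 1 - 2.57/11.2308) = 0.7712
Step 3: prox(x) = [3.4387, 3.7617, 3.3188, -6.166]
||prox(x)|| = 8.6608
Step 4: Proximal objective.
0.5*||prox-x||^2 = 3.3025
lambda*||prox|| = 22.2583
Total = 25.5607


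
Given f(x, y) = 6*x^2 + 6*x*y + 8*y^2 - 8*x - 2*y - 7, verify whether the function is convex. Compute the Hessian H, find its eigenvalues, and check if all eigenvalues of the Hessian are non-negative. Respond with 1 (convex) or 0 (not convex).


The Hessian of f(x,y) = 6*x^2 + 6*x*y + 8*y^2 - 8*x - 2*y - 7 is:
H = [[12, 6], [6, 16]]
Trace = 12 + 16 = 28
Determinant = 12*16 - (6)^2 = 156
Discriminant = (28)^2 - 4*156 = 160.0
Eigenvalues: lambda_1 = 7.6754, lambda_2 = 20.3246
The function is convex.

1


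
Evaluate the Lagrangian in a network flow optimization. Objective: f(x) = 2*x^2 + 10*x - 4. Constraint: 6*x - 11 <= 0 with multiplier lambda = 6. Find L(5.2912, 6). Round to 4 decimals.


Step 1: Evaluate f(x).
f(5.2912) = 2*5.2912^2 + 10*5.2912 - 4 = 104.9056
Step 2: Evaluate g(x).
g(5.2912) = 6*5.2912 - 11 = 20.7472
Step 3: Compute Lagrangian.
L = 104.9056 + 6*20.7472 = 229.3888


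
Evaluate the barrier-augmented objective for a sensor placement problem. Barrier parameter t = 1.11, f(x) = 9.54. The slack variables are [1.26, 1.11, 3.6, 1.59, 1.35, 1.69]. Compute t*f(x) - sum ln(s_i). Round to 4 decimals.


Step 1: Compute log-barrier.
ln values: [0.2311, 0.1044, 1.2809, 0.4637, 0.3001, 0.5247]
phi = -(0.2311 + 0.1044 + 1.2809 + 0.4637 + 0.3001 + 0.5247) = -2.905
Step 2: Compute augmented objective.
t*f(x) = 1.11*9.54 = 10.5894
Total = 10.5894 - 2.905 = 7.6844


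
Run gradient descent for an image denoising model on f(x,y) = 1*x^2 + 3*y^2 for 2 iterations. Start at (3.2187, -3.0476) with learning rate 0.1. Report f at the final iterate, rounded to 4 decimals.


Gradient descent on f(x,y) = 1*x^2 + 3*y^2.
Starting point: (3.2187, -3.0476), alpha = 0.1
Step 1: grad_x = 2*1*3.2187 = 6.4374, grad_y = 2*3*-3.0476 = -18.2856
  x_1 = 3.2187 - 0.1*6.4374 = 2.575
  y_1 = -3.0476 - 0.1*-18.2856 = -1.219
Step 2: grad_x = 2*1*2.575 = 5.1499, grad_y = 2*3*-1.219 = -7.3142
  x_2 = 2.575 - 0.1*5.1499 = 2.06
  y_2 = -1.219 - 0.1*-7.3142 = -0.4876
f(2.06, -0.4876) = 1*2.06^2 + 3*(-0.4876)^2 = 4.9568


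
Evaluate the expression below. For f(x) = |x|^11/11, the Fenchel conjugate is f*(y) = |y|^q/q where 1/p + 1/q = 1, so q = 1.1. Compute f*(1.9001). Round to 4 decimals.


The conjugate exponent q satisfies 1/p + 1/q = 1.
p = 11, so q = 11/(11 - 1) = 1.1
|y|^q = 1.9001^1.1 = 2.0261
f*(1.9001) = 2.0261 / 1.1 = 1.8419


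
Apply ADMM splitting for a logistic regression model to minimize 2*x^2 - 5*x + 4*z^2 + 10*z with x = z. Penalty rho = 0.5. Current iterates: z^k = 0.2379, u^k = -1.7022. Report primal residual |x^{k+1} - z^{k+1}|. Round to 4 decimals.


ADMM iteration with rho = 0.5, z^k = 0.2379, u^k = -1.7022
Step 1: x-update.
Minimize 2*x^2 - 5*x + (0.5/2)*(x - 0.2379 - 1.7022)^2
FOC: (2*2 + 0.5)*x = 5 + 0.5*(0.2379 + 1.7022)
x^{k+1} = 1.3267
Step 2: z-update.
Minimize 4*z^2 + 10*z + (0.5/2)*(1.3267 - z - 1.7022)^2
FOC: (2*4 + 0.5)*z = -10 + 0.5*(1.3267 - 1.7022)
z^{k+1} = -1.1986
Step 3: u-update.
u^{k+1} = -1.7022 + 1.3267 + 1.1986 = 0.823
Step 4: Primal residual = |1.3267 + 1.1986| = 2.5252


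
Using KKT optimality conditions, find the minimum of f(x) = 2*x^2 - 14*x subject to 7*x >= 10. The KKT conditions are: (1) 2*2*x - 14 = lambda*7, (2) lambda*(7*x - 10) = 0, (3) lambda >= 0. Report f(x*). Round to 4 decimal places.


Step 1: Try lambda = 0 (constraint inactive).
Stationarity: 2*2*x - 14 = 0
x* = 14/(2*2) = 3.5
Check constraint: 7*3.5 = 24.5 >= 10 -- satisfied.
Step 2: Compute optimal value.
f(x*) = 2*3.5^2 - 14*3.5 = -24.5


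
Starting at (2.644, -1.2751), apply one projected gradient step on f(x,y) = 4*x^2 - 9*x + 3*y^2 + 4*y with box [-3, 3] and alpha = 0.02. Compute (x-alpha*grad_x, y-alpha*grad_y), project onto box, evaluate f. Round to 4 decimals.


Step 1: Compute gradient at (2.644, -1.2751).
grad_x = 2*4*2.644 - 9 = 12.152
grad_y = 2*3*-1.2751 + 4 = -3.6506
Step 2: Gradient step.
x_raw = 2.644 - 0.02*12.152 = 2.401
y_raw = -1.2751 - 0.02*-3.6506 = -1.2021
Step 3: Project onto [-3, 3].
x_proj = clip(2.401) = 2.401
y_proj = clip(-1.2021) = -1.2021
Step 4: Evaluate f.
f(2.401, -1.2021) = 0.9765


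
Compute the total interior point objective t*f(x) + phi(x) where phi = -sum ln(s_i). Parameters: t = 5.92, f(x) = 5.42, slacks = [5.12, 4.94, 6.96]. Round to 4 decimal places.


Step 1: Compute log-barrier.
ln values: [1.6332, 1.5974, 1.9402]
phi = -(1.6332 + 1.5974 + 1.9402) = -5.1707
Step 2: Compute augmented objective.
t*f(x) = 5.92*5.42 = 32.0864
Total = 32.0864 - 5.1707 = 26.9157


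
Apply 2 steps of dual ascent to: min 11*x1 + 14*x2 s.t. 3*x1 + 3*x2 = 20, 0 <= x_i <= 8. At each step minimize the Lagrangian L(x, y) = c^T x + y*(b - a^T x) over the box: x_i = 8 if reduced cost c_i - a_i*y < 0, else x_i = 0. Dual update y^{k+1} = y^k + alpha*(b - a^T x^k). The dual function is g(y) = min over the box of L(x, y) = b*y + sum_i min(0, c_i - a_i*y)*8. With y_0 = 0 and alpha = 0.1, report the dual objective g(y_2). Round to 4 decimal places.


Dual ascent for LP: min 11*x1 + 14*x2, 3*x1 + 3*x2 = 20, 0 <= x_i <= 8
Step 1: y^k = 0.0, reduced costs: (11.0, 14.0)
  x^k = (0.0, 0.0), subgradient = b - a^T x = 20.0
  y^{k+1} = 0.0 + 0.1*20.0 = 2.0
Step 2: y^k = 2.0, reduced costs: (5.0, 8.0)
  x^k = (0.0, 0.0), subgradient = b - a^T x = 20.0
  y^{k+1} = 2.0 + 0.1*20.0 = 4.0
Dual objective at y_2 = 4.0: reduced costs (-1.0, 2.0), box minimizer x = (8.0, 0.0)
g(y_2) = b*y + (c1 - a1*y)*x1 + (c2 - a2*y)*x2 = 20*4.0 + (-1.0)*8.0 + 2.0*0.0 = 80.0 - 8.0 + 0.0 = 72.0


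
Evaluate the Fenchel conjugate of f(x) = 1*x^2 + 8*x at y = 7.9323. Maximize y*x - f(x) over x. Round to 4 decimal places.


f*(y) = sup_x {y*x - a*x^2 - b*x} = sup_x {(y-b)*x - a*x^2}
FOC: (y - b) - 2a*x = 0 => x* = (y - b)/(2a)
x* = (7.9323 - 8)/(2*1) = -0.0339
f*(7.9323) = (y-b)^2/(4a) = (7.9323 - 8)^2/(4*1)
= 0.0046/4 = 0.0011


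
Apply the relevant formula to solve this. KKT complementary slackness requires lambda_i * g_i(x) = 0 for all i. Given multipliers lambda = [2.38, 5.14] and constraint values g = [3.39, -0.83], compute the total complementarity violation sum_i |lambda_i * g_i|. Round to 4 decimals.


KKT complementary slackness check:
lambda_1 * g_1 = 2.38 * 3.39 = 8.0682
lambda_2 * g_2 = 5.14 * -0.83 = -4.2662
Total violation = 8.0682 + 4.2662 = 12.3344


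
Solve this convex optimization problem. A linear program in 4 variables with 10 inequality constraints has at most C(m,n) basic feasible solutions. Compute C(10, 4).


Each vertex corresponds to some choice of n active constraints out of m, so the number of vertices is at most C(m, n) = m! / (n!(m-n)!).
m = 10, n = 4
Numerator: 10 * 9 * 8 * 7
Denominator: 4! = 24
C(10, 4) = 210


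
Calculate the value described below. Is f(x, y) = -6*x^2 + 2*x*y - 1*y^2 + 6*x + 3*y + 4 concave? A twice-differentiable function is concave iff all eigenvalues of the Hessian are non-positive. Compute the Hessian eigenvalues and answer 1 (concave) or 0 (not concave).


The Hessian of f(x,y) = -6*x^2 + 2*x*y - 1*y^2 + 6*x + 3*y + 4 is:
H = [[-12, 2], [2, -2]]
Trace = -12 - 2 = -14
Determinant = -12*-2 - (2)^2 = 20
Discriminant = (-14)^2 - 4*20 = 116.0
Eigenvalues: lambda_1 = -12.3852, lambda_2 = -1.6148
The function is concave.

1


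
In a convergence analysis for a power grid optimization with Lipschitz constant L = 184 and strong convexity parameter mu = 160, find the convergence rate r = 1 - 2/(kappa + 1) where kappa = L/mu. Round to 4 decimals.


Step 1: Compute the condition number.
kappa = L/mu = 184/160 = 1.15
Step 2: Compute the convergence rate.
r = 1 - 2/(kappa + 1) = 1 - 2*mu/(L + mu) = (L - mu)/(L + mu) = 24/344 = 0.0698


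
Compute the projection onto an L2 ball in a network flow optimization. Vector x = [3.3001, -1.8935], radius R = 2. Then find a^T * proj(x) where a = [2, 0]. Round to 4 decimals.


Step 1: Compute ||x|| (intermediates to 6 decimals).
||x|| = sqrt(3.3001^2 + (-1.8935)^2) = 3.804734
Step 2: Project.
Since ||x|| > R, scale = R/||x|| = 2/3.804734 = 0.525661, proj(x) = scale * x
proj(x) = [1.734734, -0.995339]
Step 3: Dot product.
a^T * proj(x) = 2*1.734734 + 0*(-0.995339) = 3.4695


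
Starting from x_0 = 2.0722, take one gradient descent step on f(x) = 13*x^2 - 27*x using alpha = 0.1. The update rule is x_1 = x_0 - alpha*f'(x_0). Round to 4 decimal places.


We compute the gradient at x_0 and apply the update.
f'(x) = 26*x - 27
f'(2.0722) = 26*2.0722 - 27 = 26.8772
x_1 = 2.0722 - 0.1*26.8772 = -0.6155


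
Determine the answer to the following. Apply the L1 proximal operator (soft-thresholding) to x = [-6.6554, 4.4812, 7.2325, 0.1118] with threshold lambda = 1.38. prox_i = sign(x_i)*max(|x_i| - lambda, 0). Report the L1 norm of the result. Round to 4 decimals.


Soft-thresholding with lambda = 1.38:
prox(-6.6554) = sign(-6.6554)*max(|-6.6554| - 1.38, 0) = -5.2754
prox(4.4812) = sign(4.4812)*max(|4.4812| - 1.38, 0) = 3.1012
prox(7.2325) = sign(7.2325)*max(|7.2325| - 1.38, 0) = 5.8525
prox(0.1118) = sign(0.1118)*max(|0.1118| - 1.38, 0) = 0.0
prox(x) = [-5.2754, 3.1012, 5.8525, 0.0]
||prox(x)||_1 = 5.2754 + 3.1012 + 5.8525 + 0.0 = 14.2291


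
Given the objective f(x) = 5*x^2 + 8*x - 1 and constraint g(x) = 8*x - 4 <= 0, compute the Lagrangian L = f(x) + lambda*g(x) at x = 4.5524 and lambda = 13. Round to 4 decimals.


Step 1: Evaluate f(x).
f(4.5524) = 5*4.5524^2 + 8*4.5524 - 1 = 139.0409
Step 2: Evaluate g(x).
g(4.5524) = 8*4.5524 - 4 = 32.4192
Step 3: Compute Lagrangian.
L = 139.0409 + 13*32.4192 = 560.4905


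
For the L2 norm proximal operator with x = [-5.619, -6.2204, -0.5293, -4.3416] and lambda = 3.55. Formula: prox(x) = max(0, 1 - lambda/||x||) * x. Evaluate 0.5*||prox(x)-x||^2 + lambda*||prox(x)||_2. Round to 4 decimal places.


Step 1: Compute ||x||.
||x|| = 9.455
Step 2: Compute scaling factor.
scale = max(0, 1 - 3.55/9.455) = 0.6245
Step 3: prox(x) = [-3.5093, -3.8849, -0.3306, -2.7115]
||prox(x)|| = 5.905
Step 4: Proximal objective.
0.5*||prox-x||^2 = 6.3013
lambda*||prox|| = 20.9628
Total = 27.2638


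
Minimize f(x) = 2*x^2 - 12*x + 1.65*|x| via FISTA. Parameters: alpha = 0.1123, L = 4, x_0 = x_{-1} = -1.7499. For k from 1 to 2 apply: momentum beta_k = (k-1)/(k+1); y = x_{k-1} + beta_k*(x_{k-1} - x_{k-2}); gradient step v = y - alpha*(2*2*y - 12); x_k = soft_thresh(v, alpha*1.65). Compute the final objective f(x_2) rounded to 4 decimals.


FISTA on f(x) = 2*x^2 - 12*x + 1.65*|x|
L = 4, alpha = 0.1123
Iteration 1: beta = 0.0, y = -1.7499 + 0.0*(-1.7499 + 1.7499) = -1.7499
  grad(y) = -18.9996, v = y - alpha*grad = 0.3838
  prox(v) = soft_thresh(0.3838, 0.1853) = 0.1985
Iteration 2: beta = 0.3333, y = 0.1985 + 0.3333*(0.1985 + 1.7499) = 0.8479
  grad(y) = -8.6083, v = y - alpha*grad = 1.8146
  prox(v) = soft_thresh(1.8146, 0.1853) = 1.6293
f(x_2) = 2*1.6293^2 - 12*1.6293 + 1.65*|1.6293| = -11.5542


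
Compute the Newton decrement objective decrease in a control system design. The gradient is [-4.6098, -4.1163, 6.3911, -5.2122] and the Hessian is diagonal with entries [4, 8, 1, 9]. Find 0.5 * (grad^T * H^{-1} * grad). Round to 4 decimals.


Step 1: H is diagonal, so H^(-1) * g = [-1.1525, -0.5145, 6.3911, -0.5791].
Step 2: g^T H^(-1) g = sum_i g_i^2 / H_ii
  = (-4.6098)^2/4 + (-4.1163)^2/8 + (6.3911)^2/1 + (-5.2122)^2/9
  = 5.3126 + 2.118 + 40.8462 + 3.0186 = 51.2953
Step 3: Objective decrease = 0.5 * g^T H^(-1) g = 25.6476


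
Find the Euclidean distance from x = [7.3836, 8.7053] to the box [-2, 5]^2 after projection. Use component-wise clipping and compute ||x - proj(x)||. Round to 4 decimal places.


Project each component onto [-2, 5].
clip(7.3836) = 5.0, clip(8.7053) = 5.0
Projection = [5.0, 5.0]
Squared diffs: [5.6815, 13.7292]
Distance = sqrt(19.4107) = 4.4058


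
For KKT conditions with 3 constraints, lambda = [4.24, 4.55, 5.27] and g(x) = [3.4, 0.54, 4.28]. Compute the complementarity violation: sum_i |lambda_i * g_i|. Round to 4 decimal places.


KKT complementary slackness check:
lambda_1 * g_1 = 4.24 * 3.4 = 14.416
lambda_2 * g_2 = 4.55 * 0.54 = 2.457
lambda_3 * g_3 = 5.27 * 4.28 = 22.5556
Total violation = 14.416 + 2.457 + 22.5556 = 39.4286


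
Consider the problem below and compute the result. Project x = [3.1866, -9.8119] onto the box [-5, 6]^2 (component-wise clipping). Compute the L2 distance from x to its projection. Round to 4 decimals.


Project each component onto [-5, 6].
clip(3.1866) = 3.1866, clip(-9.8119) = -5.0
Projection = [3.1866, -5.0]
Squared diffs: [0.0, 23.1544]
Distance = sqrt(23.1544) = 4.8119


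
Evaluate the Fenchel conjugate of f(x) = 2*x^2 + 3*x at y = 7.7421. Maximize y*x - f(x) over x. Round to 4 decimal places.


f*(y) = sup_x {y*x - a*x^2 - b*x} = sup_x {(y-b)*x - a*x^2}
FOC: (y - b) - 2a*x = 0 => x* = (y - b)/(2a)
x* = (7.7421 - 3)/(2*2) = 1.1855
f*(7.7421) = (y-b)^2/(4a) = (7.7421 - 3)^2/(4*2)
= 22.4875/8 = 2.8109


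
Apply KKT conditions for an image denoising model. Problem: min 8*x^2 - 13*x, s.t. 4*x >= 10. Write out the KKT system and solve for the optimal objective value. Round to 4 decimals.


Step 1: Try lambda = 0 (constraint inactive).
x_unc = 13/(2*8) = 0.8125
Check: 4*0.8125 = 3.25 < 10 -- violated!
Step 2: Constraint must be active: 4*x = 10
x* = 10/4 = 2.5
lambda = (2*8*2.5 - 13)/4 = 6.75
Step 3: Compute optimal value.
f(x*) = 8*2.5^2 - 13*2.5 = 17.5


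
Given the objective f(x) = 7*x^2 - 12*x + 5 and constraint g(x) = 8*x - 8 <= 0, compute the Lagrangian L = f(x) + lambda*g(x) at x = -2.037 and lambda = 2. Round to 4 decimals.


Step 1: Evaluate f(x).
f(-2.037) = 7*(-2.037)^2 - 12*(-2.037) + 5 = 58.4896
Step 2: Evaluate g(x).
g(-2.037) = 8*-2.037 - 8 = -24.296
Step 3: Compute Lagrangian.
L = 58.4896 + 2*-24.296 = 9.8976


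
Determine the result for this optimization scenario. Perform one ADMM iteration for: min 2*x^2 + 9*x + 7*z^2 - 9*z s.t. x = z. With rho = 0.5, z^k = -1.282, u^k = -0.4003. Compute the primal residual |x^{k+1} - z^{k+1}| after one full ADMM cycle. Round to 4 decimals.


ADMM iteration with rho = 0.5, z^k = -1.282, u^k = -0.4003
Step 1: x-update.
Minimize 2*x^2 + 9*x + (0.5/2)*(x + 1.282 - 0.4003)^2
FOC: (2*2 + 0.5)*x = -9 + 0.5*(-1.282 + 0.4003)
x^{k+1} = -2.098
Step 2: z-update.
Minimize 7*z^2 - 9*z + (0.5/2)*(-2.098 - z - 0.4003)^2
FOC: (2*7 + 0.5)*z = 9 + 0.5*(-2.098 - 0.4003)
z^{k+1} = 0.5345
Step 3: u-update.
u^{k+1} = -0.4003 - 2.098 - 0.5345 = -3.0328
Step 4: Primal residual = |-2.098 - 0.5345| = 2.6325


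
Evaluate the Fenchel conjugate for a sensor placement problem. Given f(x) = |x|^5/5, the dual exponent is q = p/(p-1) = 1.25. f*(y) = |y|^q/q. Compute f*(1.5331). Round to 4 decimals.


The conjugate exponent q satisfies 1/p + 1/q = 1.
p = 5, so q = 5/(5 - 1) = 1.25
|y|^q = 1.5331^1.25 = 1.7059
f*(1.5331) = 1.7059 / 1.25 = 1.3647


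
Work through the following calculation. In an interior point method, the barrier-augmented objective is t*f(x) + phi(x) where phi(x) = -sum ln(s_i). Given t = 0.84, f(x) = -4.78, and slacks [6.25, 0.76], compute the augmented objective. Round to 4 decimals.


Step 1: Compute log-barrier.
ln values: [1.8326, -0.2744]
phi = -(1.8326 - 0.2744) = -1.5581
Step 2: Compute augmented objective.
t*f(x) = 0.84*-4.78 = -4.0152
Total = -4.0152 - 1.5581 = -5.5733


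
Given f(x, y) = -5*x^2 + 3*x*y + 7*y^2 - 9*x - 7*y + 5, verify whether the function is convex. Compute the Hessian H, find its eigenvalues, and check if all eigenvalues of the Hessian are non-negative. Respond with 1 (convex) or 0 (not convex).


The Hessian of f(x,y) = -5*x^2 + 3*x*y + 7*y^2 - 9*x - 7*y + 5 is:
H = [[-10, 3], [3, 14]]
Trace = -10 + 14 = 4
Determinant = -10*14 - (3)^2 = -149
Discriminant = (4)^2 - 4*-149 = 612.0
Eigenvalues: lambda_1 = -10.3693, lambda_2 = 14.3693
The function is not convex.

0


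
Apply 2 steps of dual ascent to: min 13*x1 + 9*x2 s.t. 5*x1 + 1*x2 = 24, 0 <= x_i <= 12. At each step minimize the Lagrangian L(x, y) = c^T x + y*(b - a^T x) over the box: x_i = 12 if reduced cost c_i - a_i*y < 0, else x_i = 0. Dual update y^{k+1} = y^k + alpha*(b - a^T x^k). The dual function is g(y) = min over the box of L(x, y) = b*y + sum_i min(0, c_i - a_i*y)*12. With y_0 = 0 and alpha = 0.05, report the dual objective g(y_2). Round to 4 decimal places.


Dual ascent for LP: min 13*x1 + 9*x2, 5*x1 + 1*x2 = 24, 0 <= x_i <= 12
Step 1: y^k = 0.0, reduced costs: (13.0, 9.0)
  x^k = (0.0, 0.0), subgradient = b - a^T x = 24.0
  y^{k+1} = 0.0 + 0.05*24.0 = 1.2
Step 2: y^k = 1.2, reduced costs: (7.0, 7.8)
  x^k = (0.0, 0.0), subgradient = b - a^T x = 24.0
  y^{k+1} = 1.2 + 0.05*24.0 = 2.4
Dual objective at y_2 = 2.4: reduced costs (1.0, 6.6), box minimizer x = (0.0, 0.0)
g(y_2) = b*y + (c1 - a1*y)*x1 + (c2 - a2*y)*x2 = 24*2.4 + 1.0*0.0 + 6.6*0.0 = 57.6 + 0.0 + 0.0 = 57.6


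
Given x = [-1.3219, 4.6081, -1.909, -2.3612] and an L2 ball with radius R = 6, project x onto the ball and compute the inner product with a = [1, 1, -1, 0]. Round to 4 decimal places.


Step 1: Compute ||x|| (intermediates to 6 decimals).
||x|| = sqrt((-1.3219)^2 + 4.6081^2 + (-1.909)^2 + (-2.3612)^2) = 5.674641
Step 2: Project.
Since ||x|| <= R, proj = x (no scaling needed).
proj(x) = [-1.3219, 4.6081, -1.909, -2.3612]
Step 3: Dot product.
a^T * proj(x) = 1*(-1.3219) + 1*4.6081 - 1*(-1.909) + 0*(-2.3612) = 5.1952


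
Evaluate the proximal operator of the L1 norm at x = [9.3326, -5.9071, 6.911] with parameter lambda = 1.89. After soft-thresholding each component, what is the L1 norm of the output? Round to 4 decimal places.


Soft-thresholding with lambda = 1.89:
prox(9.3326) = sign(9.3326)*max(|9.3326| - 1.89, 0) = 7.4426
prox(-5.9071) = sign(-5.9071)*max(|-5.9071| - 1.89, 0) = -4.0171
prox(6.911) = sign(6.911)*max(|6.911| - 1.89, 0) = 5.021
prox(x) = [7.4426, -4.0171, 5.021]
||prox(x)||_1 = 7.4426 + 4.0171 + 5.021 = 16.4807


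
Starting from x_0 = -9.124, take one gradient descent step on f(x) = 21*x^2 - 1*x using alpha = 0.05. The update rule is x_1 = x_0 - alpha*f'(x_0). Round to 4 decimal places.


We compute the gradient at x_0 and apply the update.
f'(x) = 42*x - 1
f'(-9.124) = 42*-9.124 - 1 = -384.208
x_1 = -9.124 - 0.05*-384.208 = 10.0864


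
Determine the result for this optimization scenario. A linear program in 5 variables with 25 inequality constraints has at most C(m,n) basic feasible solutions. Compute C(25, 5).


Each vertex corresponds to some choice of n active constraints out of m, so the number of vertices is at most C(m, n) = m! / (n!(m-n)!).
m = 25, n = 5
Numerator: 25 * 24 * 23 * 22 * 21
Denominator: 5! = 120
C(25, 5) = 53130


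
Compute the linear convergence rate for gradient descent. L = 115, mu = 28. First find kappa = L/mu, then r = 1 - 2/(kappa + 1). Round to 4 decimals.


Step 1: Compute the condition number.
kappa = L/mu = 115/28 = 4.1071
Step 2: Compute the convergence rate.
r = 1 - 2/(kappa + 1) = 1 - 2*mu/(L + mu) = (L - mu)/(L + mu) = 87/143 = 0.6084


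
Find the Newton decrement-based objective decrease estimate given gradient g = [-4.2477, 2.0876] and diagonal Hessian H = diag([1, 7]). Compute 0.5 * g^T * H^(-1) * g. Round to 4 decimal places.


Step 1: H is diagonal, so H^(-1) * g = [-4.2477, 0.2982].
Step 2: g^T H^(-1) g = sum_i g_i^2 / H_ii
  = (-4.2477)^2/1 + (2.0876)^2/7
  = 18.043 + 0.6226 = 18.6655
Step 3: Objective decrease = 0.5 * g^T H^(-1) g = 9.3328
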